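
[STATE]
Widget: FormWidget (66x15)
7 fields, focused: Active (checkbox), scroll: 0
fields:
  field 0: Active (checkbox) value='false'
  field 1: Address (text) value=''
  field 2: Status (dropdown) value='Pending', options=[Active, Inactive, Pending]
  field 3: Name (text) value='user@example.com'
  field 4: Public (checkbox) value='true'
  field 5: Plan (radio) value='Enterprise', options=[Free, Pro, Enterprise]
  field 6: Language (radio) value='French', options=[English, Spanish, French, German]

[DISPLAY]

> Active:     [ ]                                                 
  Address:    [                                                  ]
  Status:     [Pending                                          ▼]
  Name:       [user@example.com                                  ]
  Public:     [x]                                                 
  Plan:       ( ) Free  ( ) Pro  (●) Enterprise                   
  Language:   ( ) English  ( ) Spanish  (●) French  ( ) German    
                                                                  
                                                                  
                                                                  
                                                                  
                                                                  
                                                                  
                                                                  
                                                                  


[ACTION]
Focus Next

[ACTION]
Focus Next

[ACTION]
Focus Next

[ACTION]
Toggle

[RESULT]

  Active:     [ ]                                                 
  Address:    [                                                  ]
  Status:     [Pending                                          ▼]
> Name:       [user@example.com                                  ]
  Public:     [x]                                                 
  Plan:       ( ) Free  ( ) Pro  (●) Enterprise                   
  Language:   ( ) English  ( ) Spanish  (●) French  ( ) German    
                                                                  
                                                                  
                                                                  
                                                                  
                                                                  
                                                                  
                                                                  
                                                                  


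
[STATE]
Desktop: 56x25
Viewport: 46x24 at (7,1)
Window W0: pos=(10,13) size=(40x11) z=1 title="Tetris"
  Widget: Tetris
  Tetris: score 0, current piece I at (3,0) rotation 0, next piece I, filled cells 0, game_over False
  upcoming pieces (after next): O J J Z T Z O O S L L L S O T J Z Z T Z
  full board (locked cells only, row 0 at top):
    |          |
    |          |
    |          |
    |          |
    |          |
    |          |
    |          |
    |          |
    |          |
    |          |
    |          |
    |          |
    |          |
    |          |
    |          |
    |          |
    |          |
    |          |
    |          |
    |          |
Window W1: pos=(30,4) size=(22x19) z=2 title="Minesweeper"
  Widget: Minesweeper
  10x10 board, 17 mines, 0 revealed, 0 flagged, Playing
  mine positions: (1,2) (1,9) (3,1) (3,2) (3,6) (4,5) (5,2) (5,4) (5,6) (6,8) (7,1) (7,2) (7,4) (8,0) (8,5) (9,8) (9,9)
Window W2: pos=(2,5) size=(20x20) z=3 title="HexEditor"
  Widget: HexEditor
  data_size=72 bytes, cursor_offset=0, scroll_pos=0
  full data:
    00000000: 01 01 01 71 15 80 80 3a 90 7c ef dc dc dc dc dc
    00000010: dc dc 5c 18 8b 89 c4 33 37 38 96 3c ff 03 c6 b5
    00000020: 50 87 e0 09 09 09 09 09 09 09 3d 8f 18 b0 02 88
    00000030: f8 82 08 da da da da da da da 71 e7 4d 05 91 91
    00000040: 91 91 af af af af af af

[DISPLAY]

                                              
                                              
                                              
                       ┏━━━━━━━━━━━━━━━━━━━━┓ 
━━━━━━━━━━━━━━┓        ┃ Minesweeper        ┃ 
Editor        ┃        ┠────────────────────┨ 
──────────────┨        ┃■■■■■■■■■■          ┃ 
0000  01 01 01┃        ┃■■■■■■■■■■          ┃ 
0010  dc dc 5c┃        ┃■■■■■■■■■■          ┃ 
0020  50 87 e0┃        ┃■■■■■■■■■■          ┃ 
0030  f8 82 08┃        ┃■■■■■■■■■■          ┃ 
0040  91 91 af┃        ┃■■■■■■■■■■          ┃ 
              ┃━━━━━━━━┃■■■■■■■■■■          ┃ 
              ┃        ┃■■■■■■■■■■          ┃ 
              ┃────────┃■■■■■■■■■■          ┃ 
              ┃Next:   ┃■■■■■■■■■■          ┃ 
              ┃████    ┃                    ┃ 
              ┃        ┃                    ┃ 
              ┃        ┃                    ┃ 
              ┃        ┃                    ┃ 
              ┃        ┃                    ┃ 
              ┃Score:  ┗━━━━━━━━━━━━━━━━━━━━┛ 
              ┃━━━━━━━━━━━━━━━━━━━━━━━━━━━┛   
━━━━━━━━━━━━━━┛                               


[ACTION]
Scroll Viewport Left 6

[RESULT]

                                              
                                              
                                              
                             ┏━━━━━━━━━━━━━━━━
 ┏━━━━━━━━━━━━━━━━━━┓        ┃ Minesweeper    
 ┃ HexEditor        ┃        ┠────────────────
 ┠──────────────────┨        ┃■■■■■■■■■■      
 ┃00000000  01 01 01┃        ┃■■■■■■■■■■      
 ┃00000010  dc dc 5c┃        ┃■■■■■■■■■■      
 ┃00000020  50 87 e0┃        ┃■■■■■■■■■■      
 ┃00000030  f8 82 08┃        ┃■■■■■■■■■■      
 ┃00000040  91 91 af┃        ┃■■■■■■■■■■      
 ┃                  ┃━━━━━━━━┃■■■■■■■■■■      
 ┃                  ┃        ┃■■■■■■■■■■      
 ┃                  ┃────────┃■■■■■■■■■■      
 ┃                  ┃Next:   ┃■■■■■■■■■■      
 ┃                  ┃████    ┃                
 ┃                  ┃        ┃                
 ┃                  ┃        ┃                
 ┃                  ┃        ┃                
 ┃                  ┃        ┃                
 ┃                  ┃Score:  ┗━━━━━━━━━━━━━━━━
 ┃                  ┃━━━━━━━━━━━━━━━━━━━━━━━━━
 ┗━━━━━━━━━━━━━━━━━━┛                         


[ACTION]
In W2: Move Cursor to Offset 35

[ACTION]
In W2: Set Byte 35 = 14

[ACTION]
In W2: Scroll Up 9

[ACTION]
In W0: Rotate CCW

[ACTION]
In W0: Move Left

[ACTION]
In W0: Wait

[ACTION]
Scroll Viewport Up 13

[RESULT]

                                              
                                              
                                              
                                              
                             ┏━━━━━━━━━━━━━━━━
 ┏━━━━━━━━━━━━━━━━━━┓        ┃ Minesweeper    
 ┃ HexEditor        ┃        ┠────────────────
 ┠──────────────────┨        ┃■■■■■■■■■■      
 ┃00000000  01 01 01┃        ┃■■■■■■■■■■      
 ┃00000010  dc dc 5c┃        ┃■■■■■■■■■■      
 ┃00000020  50 87 e0┃        ┃■■■■■■■■■■      
 ┃00000030  f8 82 08┃        ┃■■■■■■■■■■      
 ┃00000040  91 91 af┃        ┃■■■■■■■■■■      
 ┃                  ┃━━━━━━━━┃■■■■■■■■■■      
 ┃                  ┃        ┃■■■■■■■■■■      
 ┃                  ┃────────┃■■■■■■■■■■      
 ┃                  ┃Next:   ┃■■■■■■■■■■      
 ┃                  ┃████    ┃                
 ┃                  ┃        ┃                
 ┃                  ┃        ┃                
 ┃                  ┃        ┃                
 ┃                  ┃        ┃                
 ┃                  ┃Score:  ┗━━━━━━━━━━━━━━━━
 ┃                  ┃━━━━━━━━━━━━━━━━━━━━━━━━━


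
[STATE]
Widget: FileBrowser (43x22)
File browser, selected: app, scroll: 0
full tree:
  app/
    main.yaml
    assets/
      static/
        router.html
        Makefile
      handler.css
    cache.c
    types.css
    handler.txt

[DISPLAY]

> [-] app/                                 
    main.yaml                              
    [+] assets/                            
    cache.c                                
    types.css                              
    handler.txt                            
                                           
                                           
                                           
                                           
                                           
                                           
                                           
                                           
                                           
                                           
                                           
                                           
                                           
                                           
                                           
                                           


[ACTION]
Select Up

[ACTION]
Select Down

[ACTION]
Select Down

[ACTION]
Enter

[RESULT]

  [-] app/                                 
    main.yaml                              
  > [-] assets/                            
      [+] static/                          
      handler.css                          
    cache.c                                
    types.css                              
    handler.txt                            
                                           
                                           
                                           
                                           
                                           
                                           
                                           
                                           
                                           
                                           
                                           
                                           
                                           
                                           


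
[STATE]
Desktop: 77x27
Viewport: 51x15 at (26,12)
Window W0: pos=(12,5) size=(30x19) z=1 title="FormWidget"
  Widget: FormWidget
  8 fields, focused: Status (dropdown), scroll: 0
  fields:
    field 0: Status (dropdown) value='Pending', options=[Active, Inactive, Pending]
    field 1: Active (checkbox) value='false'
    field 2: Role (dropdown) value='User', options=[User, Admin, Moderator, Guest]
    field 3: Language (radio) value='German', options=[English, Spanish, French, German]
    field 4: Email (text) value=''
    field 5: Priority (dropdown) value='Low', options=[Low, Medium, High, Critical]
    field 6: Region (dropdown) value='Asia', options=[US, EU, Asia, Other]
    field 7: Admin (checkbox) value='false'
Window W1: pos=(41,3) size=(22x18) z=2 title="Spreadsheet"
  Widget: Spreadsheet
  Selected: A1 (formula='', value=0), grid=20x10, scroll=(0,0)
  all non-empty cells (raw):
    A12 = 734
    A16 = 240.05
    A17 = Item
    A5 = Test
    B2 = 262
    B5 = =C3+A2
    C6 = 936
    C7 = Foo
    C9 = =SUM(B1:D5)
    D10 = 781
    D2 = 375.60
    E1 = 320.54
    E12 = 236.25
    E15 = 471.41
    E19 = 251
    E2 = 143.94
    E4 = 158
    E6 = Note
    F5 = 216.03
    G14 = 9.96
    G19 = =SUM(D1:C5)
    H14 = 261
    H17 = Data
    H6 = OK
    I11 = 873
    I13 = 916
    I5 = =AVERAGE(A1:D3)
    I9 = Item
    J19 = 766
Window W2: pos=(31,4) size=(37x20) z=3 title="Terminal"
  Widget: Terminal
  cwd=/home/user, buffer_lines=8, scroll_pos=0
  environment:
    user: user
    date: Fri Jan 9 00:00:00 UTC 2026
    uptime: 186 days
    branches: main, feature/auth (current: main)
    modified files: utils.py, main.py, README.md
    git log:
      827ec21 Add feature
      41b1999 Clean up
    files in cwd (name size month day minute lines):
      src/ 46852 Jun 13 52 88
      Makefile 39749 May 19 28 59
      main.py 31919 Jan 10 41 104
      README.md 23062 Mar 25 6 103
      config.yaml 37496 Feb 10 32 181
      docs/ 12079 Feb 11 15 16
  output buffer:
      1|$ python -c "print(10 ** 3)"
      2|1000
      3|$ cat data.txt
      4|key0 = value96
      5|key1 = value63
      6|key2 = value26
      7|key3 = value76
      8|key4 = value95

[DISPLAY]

 [   ┃key2 = value26                     ┃         
 [Low┃key3 = value76                     ┃         
 [Asi┃key4 = value95                     ┃         
 [ ] ┃$ █                                ┃         
     ┃                                   ┃         
     ┃                                   ┃         
     ┃                                   ┃         
     ┃                                   ┃         
     ┃                                   ┃         
     ┃                                   ┃         
     ┃                                   ┃         
━━━━━┗━━━━━━━━━━━━━━━━━━━━━━━━━━━━━━━━━━━┛         
                                                   
                                                   
                                                   


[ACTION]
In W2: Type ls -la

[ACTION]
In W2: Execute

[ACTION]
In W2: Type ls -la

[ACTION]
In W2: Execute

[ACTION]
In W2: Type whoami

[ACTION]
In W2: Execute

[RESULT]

 [   ┃drwxr-xr-x  1 user group    12079 F┃         
 [Low┃$ ls -la                           ┃         
 [Asi┃drwxr-xr-x  1 user group    46852 J┃         
 [ ] ┃-rw-r--r--  1 user group    39749 M┃         
     ┃-rw-r--r--  1 user group    31919 J┃         
     ┃-rw-r--r--  1 user group    23062 M┃         
     ┃-rw-r--r--  1 user group    37496 F┃         
     ┃drwxr-xr-x  1 user group    12079 F┃         
     ┃$ whoami                           ┃         
     ┃user                               ┃         
     ┃$ █                                ┃         
━━━━━┗━━━━━━━━━━━━━━━━━━━━━━━━━━━━━━━━━━━┛         
                                                   
                                                   
                                                   


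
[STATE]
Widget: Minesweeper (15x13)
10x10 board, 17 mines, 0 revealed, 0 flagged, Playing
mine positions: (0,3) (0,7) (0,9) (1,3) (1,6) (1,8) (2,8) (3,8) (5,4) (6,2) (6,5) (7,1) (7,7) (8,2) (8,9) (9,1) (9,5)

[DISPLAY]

■■■■■■■■■■     
■■■■■■■■■■     
■■■■■■■■■■     
■■■■■■■■■■     
■■■■■■■■■■     
■■■■■■■■■■     
■■■■■■■■■■     
■■■■■■■■■■     
■■■■■■■■■■     
■■■■■■■■■■     
               
               
               


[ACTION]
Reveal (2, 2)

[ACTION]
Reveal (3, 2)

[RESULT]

  2■■■■■■■     
  2■■■■■■■     
  111114■■     
       2■■     
   111 111     
 112■21        
12■■■■211      
■■■■■■■■21     
■■■■■■■■■■     
■■■■■■■■■■     
               
               
               


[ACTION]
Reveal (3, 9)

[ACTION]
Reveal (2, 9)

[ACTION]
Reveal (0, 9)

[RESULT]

  2✹■■■✹■✹     
  2✹■■✹■✹■     
  111114✹3     
       2✹2     
   111 111     
 112✹21        
12✹■■✹211      
■✹■■■■■✹21     
■■✹■■■■■■✹     
■✹■■■✹■■■■     
               
               
               


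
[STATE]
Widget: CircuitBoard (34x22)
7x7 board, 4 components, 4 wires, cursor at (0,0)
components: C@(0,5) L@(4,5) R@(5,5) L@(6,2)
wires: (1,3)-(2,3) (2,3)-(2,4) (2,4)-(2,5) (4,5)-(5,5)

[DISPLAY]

   0 1 2 3 4 5 6                  
0  [.]                  C         
                                  
1               ·                 
                │                 
2               · ─ · ─ ·         
                                  
3                                 
                                  
4                       L         
                        │         
5                       R         
                                  
6           L                     
Cursor: (0,0)                     
                                  
                                  
                                  
                                  
                                  
                                  
                                  


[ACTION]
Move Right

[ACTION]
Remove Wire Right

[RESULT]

   0 1 2 3 4 5 6                  
0      [.]              C         
                                  
1               ·                 
                │                 
2               · ─ · ─ ·         
                                  
3                                 
                                  
4                       L         
                        │         
5                       R         
                                  
6           L                     
Cursor: (0,1)                     
                                  
                                  
                                  
                                  
                                  
                                  
                                  


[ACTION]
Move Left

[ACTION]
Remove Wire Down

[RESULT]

   0 1 2 3 4 5 6                  
0  [.]                  C         
                                  
1               ·                 
                │                 
2               · ─ · ─ ·         
                                  
3                                 
                                  
4                       L         
                        │         
5                       R         
                                  
6           L                     
Cursor: (0,0)                     
                                  
                                  
                                  
                                  
                                  
                                  
                                  


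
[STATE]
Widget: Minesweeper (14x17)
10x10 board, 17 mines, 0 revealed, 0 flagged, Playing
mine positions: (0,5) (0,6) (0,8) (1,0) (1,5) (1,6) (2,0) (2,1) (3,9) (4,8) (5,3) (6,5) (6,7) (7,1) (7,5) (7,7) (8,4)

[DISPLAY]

■■■■■■■■■■    
■■■■■■■■■■    
■■■■■■■■■■    
■■■■■■■■■■    
■■■■■■■■■■    
■■■■■■■■■■    
■■■■■■■■■■    
■■■■■■■■■■    
■■■■■■■■■■    
■■■■■■■■■■    
              
              
              
              
              
              
              


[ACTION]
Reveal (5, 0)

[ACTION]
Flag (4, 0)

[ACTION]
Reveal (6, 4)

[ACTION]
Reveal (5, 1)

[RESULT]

■■■■■■■■■■    
■■■■■■■■■■    
■■■■■■■■■■    
221■■■■■■■    
  1■■■■■■■    
  1■■■■■■■    
112■3■■■■■    
■■■■■■■■■■    
■■■■■■■■■■    
■■■■■■■■■■    
              
              
              
              
              
              
              


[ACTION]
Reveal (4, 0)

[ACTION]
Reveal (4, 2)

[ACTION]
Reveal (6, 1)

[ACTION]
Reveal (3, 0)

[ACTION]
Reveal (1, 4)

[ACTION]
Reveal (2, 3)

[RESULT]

■1  2■■■■■    
■31 2■■■■■    
■■1 1221■■    
221    1■■    
  111  1■■    
  1■2122■■    
112■3■■■■■    
■■■■■■■■■■    
■■■■■■■■■■    
■■■■■■■■■■    
              
              
              
              
              
              
              


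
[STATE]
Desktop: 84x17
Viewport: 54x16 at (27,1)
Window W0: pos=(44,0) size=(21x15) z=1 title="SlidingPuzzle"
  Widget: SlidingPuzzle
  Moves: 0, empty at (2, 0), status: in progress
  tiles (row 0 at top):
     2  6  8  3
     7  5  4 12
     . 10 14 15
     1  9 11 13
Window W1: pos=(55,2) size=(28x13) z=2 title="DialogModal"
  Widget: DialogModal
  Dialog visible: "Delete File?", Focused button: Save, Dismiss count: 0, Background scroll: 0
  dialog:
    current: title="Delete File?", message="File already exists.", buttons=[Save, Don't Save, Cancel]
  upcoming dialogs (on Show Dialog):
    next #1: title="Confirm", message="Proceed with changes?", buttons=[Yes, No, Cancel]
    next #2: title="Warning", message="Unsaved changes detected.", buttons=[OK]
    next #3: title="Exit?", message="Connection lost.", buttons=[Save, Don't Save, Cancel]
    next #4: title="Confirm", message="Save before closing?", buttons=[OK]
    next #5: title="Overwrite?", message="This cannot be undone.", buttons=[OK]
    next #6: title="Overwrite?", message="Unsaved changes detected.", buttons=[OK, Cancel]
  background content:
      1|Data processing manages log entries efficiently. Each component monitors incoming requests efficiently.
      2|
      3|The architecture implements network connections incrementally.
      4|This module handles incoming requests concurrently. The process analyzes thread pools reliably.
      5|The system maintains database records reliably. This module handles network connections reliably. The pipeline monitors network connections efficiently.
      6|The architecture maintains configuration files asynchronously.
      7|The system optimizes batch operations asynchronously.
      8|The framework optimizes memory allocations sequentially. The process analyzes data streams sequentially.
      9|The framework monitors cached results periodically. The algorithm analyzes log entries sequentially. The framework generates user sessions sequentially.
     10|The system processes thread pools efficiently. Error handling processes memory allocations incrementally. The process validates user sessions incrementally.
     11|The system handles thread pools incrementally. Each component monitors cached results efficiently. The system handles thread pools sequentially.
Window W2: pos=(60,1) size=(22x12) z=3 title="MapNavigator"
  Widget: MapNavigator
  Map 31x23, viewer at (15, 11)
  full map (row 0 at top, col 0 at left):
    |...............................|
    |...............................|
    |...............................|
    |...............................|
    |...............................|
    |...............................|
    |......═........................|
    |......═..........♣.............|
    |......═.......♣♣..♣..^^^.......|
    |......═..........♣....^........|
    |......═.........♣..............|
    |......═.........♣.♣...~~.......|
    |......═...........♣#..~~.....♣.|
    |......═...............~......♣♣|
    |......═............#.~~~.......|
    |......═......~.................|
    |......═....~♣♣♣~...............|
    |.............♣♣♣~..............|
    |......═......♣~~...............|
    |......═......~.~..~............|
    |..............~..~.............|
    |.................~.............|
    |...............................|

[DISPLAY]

                 ┃ SlidingPuzzle ┏━━━━━━━━━━━━━━━━━━━━
                 ┠──────────┏━━━━┃ MapNavigator       
                 ┃┌────┬────┃ Dia┠────────────────────
                 ┃│  2 │  6 ┠────┃.═..........♣.......
                 ┃├────┼────┃Data┃.═.......♣♣..♣..^^^.
                 ┃│  7 │  5 ┃    ┃.═..........♣....^..
                 ┃├────┼────┃Th┌─┃.═.........♣........
                 ┃│    │ 10 ┃Th│ ┃.═........@♣.♣...~~.
                 ┃├────┼────┃Th│F┃.═...........♣#..~~.
                 ┃│  1 │  9 ┃Th│[┃.═...............~..
                 ┃└────┴────┃Th└─┃.═............#.~~~.
                 ┃Moves: 0  ┃The ┗━━━━━━━━━━━━━━━━━━━━
                 ┃          ┃The framework monitors ca
                 ┗━━━━━━━━━━┗━━━━━━━━━━━━━━━━━━━━━━━━━
                                                      
                                                      


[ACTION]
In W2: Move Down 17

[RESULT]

                 ┃ SlidingPuzzle ┏━━━━━━━━━━━━━━━━━━━━
                 ┠──────────┏━━━━┃ MapNavigator       
                 ┃┌────┬────┃ Dia┠────────────────────
                 ┃│  2 │  6 ┠────┃.═......♣~~.........
                 ┃├────┼────┃Data┃.═......~.~..~......
                 ┃│  7 │  5 ┃    ┃.........~..~.......
                 ┃├────┼────┃Th┌─┃............~.......
                 ┃│    │ 10 ┃Th│ ┃..........@.........
                 ┃├────┼────┃Th│F┃                    
                 ┃│  1 │  9 ┃Th│[┃                    
                 ┃└────┴────┃Th└─┃                    
                 ┃Moves: 0  ┃The ┗━━━━━━━━━━━━━━━━━━━━
                 ┃          ┃The framework monitors ca
                 ┗━━━━━━━━━━┗━━━━━━━━━━━━━━━━━━━━━━━━━
                                                      
                                                      


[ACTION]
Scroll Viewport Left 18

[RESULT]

                                   ┃ SlidingPuzzle ┏━━
                                   ┠──────────┏━━━━┃ M
                                   ┃┌────┬────┃ Dia┠──
                                   ┃│  2 │  6 ┠────┃.═
                                   ┃├────┼────┃Data┃.═
                                   ┃│  7 │  5 ┃    ┃..
                                   ┃├────┼────┃Th┌─┃..
                                   ┃│    │ 10 ┃Th│ ┃..
                                   ┃├────┼────┃Th│F┃  
                                   ┃│  1 │  9 ┃Th│[┃  
                                   ┃└────┴────┃Th└─┃  
                                   ┃Moves: 0  ┃The ┗━━
                                   ┃          ┃The fra
                                   ┗━━━━━━━━━━┗━━━━━━━
                                                      
                                                      


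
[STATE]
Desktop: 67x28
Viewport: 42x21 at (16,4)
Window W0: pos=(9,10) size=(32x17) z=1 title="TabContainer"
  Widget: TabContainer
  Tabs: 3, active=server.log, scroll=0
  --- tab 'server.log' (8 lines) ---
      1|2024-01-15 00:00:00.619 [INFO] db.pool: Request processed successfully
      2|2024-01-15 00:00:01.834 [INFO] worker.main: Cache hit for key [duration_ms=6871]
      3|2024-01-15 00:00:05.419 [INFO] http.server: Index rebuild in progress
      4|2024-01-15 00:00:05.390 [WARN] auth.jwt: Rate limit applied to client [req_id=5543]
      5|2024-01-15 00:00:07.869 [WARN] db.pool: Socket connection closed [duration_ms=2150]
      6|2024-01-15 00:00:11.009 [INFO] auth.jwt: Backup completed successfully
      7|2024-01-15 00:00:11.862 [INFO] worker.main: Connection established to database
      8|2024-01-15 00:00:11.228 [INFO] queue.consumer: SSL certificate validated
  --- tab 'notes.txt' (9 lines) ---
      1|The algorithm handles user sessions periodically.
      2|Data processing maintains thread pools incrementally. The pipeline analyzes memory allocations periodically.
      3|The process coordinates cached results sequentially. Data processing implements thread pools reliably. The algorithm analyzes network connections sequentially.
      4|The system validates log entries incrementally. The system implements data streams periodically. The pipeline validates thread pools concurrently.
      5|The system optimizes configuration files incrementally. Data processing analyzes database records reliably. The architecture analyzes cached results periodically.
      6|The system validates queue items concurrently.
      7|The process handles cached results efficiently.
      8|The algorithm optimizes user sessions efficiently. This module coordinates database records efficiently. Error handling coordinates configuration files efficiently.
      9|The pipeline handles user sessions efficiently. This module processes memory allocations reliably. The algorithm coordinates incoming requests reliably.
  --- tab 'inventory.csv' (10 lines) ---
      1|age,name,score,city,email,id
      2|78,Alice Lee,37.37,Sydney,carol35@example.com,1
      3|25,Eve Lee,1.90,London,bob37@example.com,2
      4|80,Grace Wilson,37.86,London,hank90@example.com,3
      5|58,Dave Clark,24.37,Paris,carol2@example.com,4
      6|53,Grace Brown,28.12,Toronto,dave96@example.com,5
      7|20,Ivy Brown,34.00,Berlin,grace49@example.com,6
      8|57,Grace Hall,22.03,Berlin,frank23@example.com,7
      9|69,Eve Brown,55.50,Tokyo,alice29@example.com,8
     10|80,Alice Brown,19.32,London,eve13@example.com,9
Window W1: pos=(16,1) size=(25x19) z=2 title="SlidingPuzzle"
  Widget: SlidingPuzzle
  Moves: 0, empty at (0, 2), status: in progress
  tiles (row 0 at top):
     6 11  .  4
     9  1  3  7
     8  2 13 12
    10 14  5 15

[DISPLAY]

┃┌────┬────┬────┬────┐  ┃                 
┃│  6 │ 11 │    │  4 │  ┃                 
┃├────┼────┼────┼────┤  ┃                 
┃│  9 │  1 │  3 │  7 │  ┃                 
┃├────┼────┼────┼────┤  ┃                 
┃│  8 │  2 │ 13 │ 12 │  ┃                 
┃├────┼────┼────┼────┤  ┃                 
┃│ 10 │ 14 │  5 │ 15 │  ┃                 
┃└────┴────┴────┴────┘  ┃                 
┃Moves: 0               ┃                 
┃                       ┃                 
┃                       ┃                 
┃                       ┃                 
┃                       ┃                 
┃                       ┃                 
┗━━━━━━━━━━━━━━━━━━━━━━━┛                 
1-15 00:00:11.009 [INFO]┃                 
1-15 00:00:11.862 [INFO]┃                 
1-15 00:00:11.228 [INFO]┃                 
                        ┃                 
                        ┃                 


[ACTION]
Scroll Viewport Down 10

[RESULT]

┃│  9 │  1 │  3 │  7 │  ┃                 
┃├────┼────┼────┼────┤  ┃                 
┃│  8 │  2 │ 13 │ 12 │  ┃                 
┃├────┼────┼────┼────┤  ┃                 
┃│ 10 │ 14 │  5 │ 15 │  ┃                 
┃└────┴────┴────┴────┘  ┃                 
┃Moves: 0               ┃                 
┃                       ┃                 
┃                       ┃                 
┃                       ┃                 
┃                       ┃                 
┃                       ┃                 
┗━━━━━━━━━━━━━━━━━━━━━━━┛                 
1-15 00:00:11.009 [INFO]┃                 
1-15 00:00:11.862 [INFO]┃                 
1-15 00:00:11.228 [INFO]┃                 
                        ┃                 
                        ┃                 
                        ┃                 
━━━━━━━━━━━━━━━━━━━━━━━━┛                 
                                          


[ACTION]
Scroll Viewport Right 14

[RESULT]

1 │  3 │  7 │  ┃                          
──┼────┼────┤  ┃                          
2 │ 13 │ 12 │  ┃                          
──┼────┼────┤  ┃                          
4 │  5 │ 15 │  ┃                          
──┴────┴────┘  ┃                          
               ┃                          
               ┃                          
               ┃                          
               ┃                          
               ┃                          
               ┃                          
━━━━━━━━━━━━━━━┛                          
0:11.009 [INFO]┃                          
0:11.862 [INFO]┃                          
0:11.228 [INFO]┃                          
               ┃                          
               ┃                          
               ┃                          
━━━━━━━━━━━━━━━┛                          
                                          


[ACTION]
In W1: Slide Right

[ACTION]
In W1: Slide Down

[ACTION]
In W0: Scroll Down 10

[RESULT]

1 │  3 │  7 │  ┃                          
──┼────┼────┤  ┃                          
2 │ 13 │ 12 │  ┃                          
──┼────┼────┤  ┃                          
4 │  5 │ 15 │  ┃                          
──┴────┴────┘  ┃                          
               ┃                          
               ┃                          
               ┃                          
               ┃                          
               ┃                          
               ┃                          
━━━━━━━━━━━━━━━┛                          
               ┃                          
               ┃                          
               ┃                          
               ┃                          
               ┃                          
               ┃                          
━━━━━━━━━━━━━━━┛                          
                                          


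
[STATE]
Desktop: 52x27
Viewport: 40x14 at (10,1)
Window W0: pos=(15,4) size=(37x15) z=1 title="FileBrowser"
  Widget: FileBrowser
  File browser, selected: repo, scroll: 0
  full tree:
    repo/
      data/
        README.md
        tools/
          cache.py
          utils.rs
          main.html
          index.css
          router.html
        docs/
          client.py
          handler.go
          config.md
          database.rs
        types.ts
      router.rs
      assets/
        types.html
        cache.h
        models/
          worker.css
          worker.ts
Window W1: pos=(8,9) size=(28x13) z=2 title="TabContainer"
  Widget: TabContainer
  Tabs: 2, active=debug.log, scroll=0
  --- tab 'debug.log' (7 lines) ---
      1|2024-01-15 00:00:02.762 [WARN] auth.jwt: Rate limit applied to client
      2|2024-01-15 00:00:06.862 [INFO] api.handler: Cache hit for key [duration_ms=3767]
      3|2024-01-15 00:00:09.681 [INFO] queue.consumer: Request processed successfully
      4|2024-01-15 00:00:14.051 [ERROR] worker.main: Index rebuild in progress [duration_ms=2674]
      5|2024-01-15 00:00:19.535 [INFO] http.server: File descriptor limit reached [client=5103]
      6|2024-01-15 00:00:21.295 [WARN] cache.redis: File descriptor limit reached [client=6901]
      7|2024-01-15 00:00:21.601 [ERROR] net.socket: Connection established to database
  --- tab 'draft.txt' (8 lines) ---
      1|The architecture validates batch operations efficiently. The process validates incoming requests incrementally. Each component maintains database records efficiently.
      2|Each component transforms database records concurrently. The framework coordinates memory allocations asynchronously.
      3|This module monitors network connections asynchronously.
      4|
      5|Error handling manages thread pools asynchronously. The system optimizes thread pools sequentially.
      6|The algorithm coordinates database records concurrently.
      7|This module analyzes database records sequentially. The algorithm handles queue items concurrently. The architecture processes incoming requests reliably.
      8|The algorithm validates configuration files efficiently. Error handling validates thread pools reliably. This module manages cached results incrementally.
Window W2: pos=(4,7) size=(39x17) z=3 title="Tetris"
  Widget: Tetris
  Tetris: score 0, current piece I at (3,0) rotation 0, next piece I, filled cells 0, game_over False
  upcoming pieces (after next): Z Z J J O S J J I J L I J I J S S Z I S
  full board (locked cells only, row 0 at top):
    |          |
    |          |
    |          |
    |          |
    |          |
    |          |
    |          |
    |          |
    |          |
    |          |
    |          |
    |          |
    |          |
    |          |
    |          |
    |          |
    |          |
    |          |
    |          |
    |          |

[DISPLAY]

                                        
                                        
                                        
     ┏━━━━━━━━━━━━━━━━━━━━━━━━━━━━━━━━━━
     ┃ FileBrowser                      
     ┠──────────────────────────────────
━━━━━━━━━━━━━━━━━━━━━━━━━━━━━━━━┓       
is                              ┃       
────────────────────────────────┨       
     │Next:                     ┃       
     │████                      ┃       
     │                          ┃       
     │                          ┃       
     │                          ┃       


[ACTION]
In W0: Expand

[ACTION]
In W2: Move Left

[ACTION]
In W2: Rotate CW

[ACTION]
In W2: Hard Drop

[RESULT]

                                        
                                        
                                        
     ┏━━━━━━━━━━━━━━━━━━━━━━━━━━━━━━━━━━
     ┃ FileBrowser                      
     ┠──────────────────────────────────
━━━━━━━━━━━━━━━━━━━━━━━━━━━━━━━━┓       
is                              ┃       
────────────────────────────────┨       
     │Next:                     ┃       
     │▓▓                        ┃       
     │ ▓▓                       ┃       
     │                          ┃       
     │                          ┃       
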